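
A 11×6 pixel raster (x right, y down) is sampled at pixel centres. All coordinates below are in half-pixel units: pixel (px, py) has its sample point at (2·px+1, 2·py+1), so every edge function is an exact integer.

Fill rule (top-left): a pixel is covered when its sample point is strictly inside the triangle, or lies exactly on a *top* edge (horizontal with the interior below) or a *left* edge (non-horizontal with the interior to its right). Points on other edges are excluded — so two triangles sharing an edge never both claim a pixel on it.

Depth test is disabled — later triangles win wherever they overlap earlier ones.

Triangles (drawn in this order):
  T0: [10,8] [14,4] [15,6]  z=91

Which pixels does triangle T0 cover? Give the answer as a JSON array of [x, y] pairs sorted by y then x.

T0:
  2·area = 12
  edge (10, 8)→(14, 4): d=(4,-4) top-left  bias=+0
  edge (14, 4)→(15, 6): d=(1,2) right/bottom  bias=-1
  edge (15, 6)→(10, 8): d=(-5,2) right/bottom  bias=-1
    (8,0)@(17, 1): e=[0,-9,21] → ·  [on edge]
    (7,1)@(15, 3): e=[0,-3,15] → ·  [on edge]
    (6,2)@(13, 5): e=[0,3,9] → #  [on edge]
    (7,2)@(15, 5): e=[8,-1,5] → ·
    (5,3)@(11, 7): e=[0,9,3] → #  [on edge]
    (6,3)@(13, 7): e=[8,5,-1] → ·
    (4,4)@(9, 9): e=[0,15,-3] → ·  [on edge]
    (5,4)@(11, 9): e=[8,11,-7] → ·
    (3,5)@(7, 11): e=[0,21,-9] → ·  [on edge]
  covered (2 px):
    · · · · · · · · · · ·
    · · · · · · · · · · ·
    · · · · · · # · · · ·
    · · · · · # · · · · ·
    · · · · · · · · · · ·
    · · · · · · · · · · ·

Final: [[6,2],[5,3]]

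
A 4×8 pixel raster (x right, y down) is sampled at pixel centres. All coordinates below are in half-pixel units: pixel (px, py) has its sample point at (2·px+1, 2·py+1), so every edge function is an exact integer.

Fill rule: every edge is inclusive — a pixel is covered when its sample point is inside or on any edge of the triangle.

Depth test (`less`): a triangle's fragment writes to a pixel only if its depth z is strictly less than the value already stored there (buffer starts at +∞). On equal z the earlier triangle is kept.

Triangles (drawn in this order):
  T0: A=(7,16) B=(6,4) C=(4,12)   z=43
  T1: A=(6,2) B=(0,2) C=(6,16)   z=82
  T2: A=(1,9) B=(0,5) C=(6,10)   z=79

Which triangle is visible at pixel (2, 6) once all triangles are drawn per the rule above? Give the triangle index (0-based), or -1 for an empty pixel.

T0:
  2·area = 32  (B↔C swapped to make it positive)
  edge (7, 16)→(4, 12): d=(-3,-4) inclusive
  edge (4, 12)→(6, 4): d=(2,-8) inclusive
  edge (6, 4)→(7, 16): d=(1,12) inclusive
    (2,4)@(5, 9): e=[13,2,17] → X
    (3,4)@(7, 9): e=[21,18,-7] → .
    (2,5)@(5, 11): e=[7,6,19] → X
    (3,5)@(7, 11): e=[15,22,-5] → .
    (2,6)@(5, 13): e=[1,10,21] → X
    (3,6)@(7, 13): e=[9,26,-3] → .
    (2,7)@(5, 15): e=[-5,14,23] → .
  covered (3 px):
    . . . .
    . . . .
    . . . .
    . . . .
    . . X .
    . . X .
    . . X .
    . . . .
T1:
  2·area = 84  (B↔C swapped to make it positive)
  edge (6, 2)→(6, 16): d=(0,14) inclusive
  edge (6, 16)→(0, 2): d=(-6,-14) inclusive
  edge (0, 2)→(6, 2): d=(6,0) inclusive
    (0,1)@(1, 3): e=[70,8,6] → X
    (1,1)@(3, 3): e=[42,36,6] → X
    (2,1)@(5, 3): e=[14,64,6] → X
    (3,1)@(7, 3): e=[-14,92,6] → .
    (0,2)@(1, 5): e=[70,-4,18] → .
    (1,2)@(3, 5): e=[42,24,18] → X
    (3,2)@(7, 5): e=[-14,80,18] → .
    (1,3)@(3, 7): e=[42,12,30] → X
    (3,3)@(7, 7): e=[-14,68,30] → .
    (1,4)@(3, 9): e=[42,0,42] → X  [on edge]
    (3,4)@(7, 9): e=[-14,56,42] → .
    (1,5)@(3, 11): e=[42,-12,54] → .
  covered (11 px):
    . . . .
    X X X .
    . X X .
    . X X .
    . X X .
    . . X .
    . . X .
    . . . .
T2:
  2·area = 19
  edge (1, 9)→(0, 5): d=(-1,-4) inclusive
  edge (0, 5)→(6, 10): d=(6,5) inclusive
  edge (6, 10)→(1, 9): d=(-5,-1) inclusive
    (0,3)@(1, 7): e=[2,7,10] → X
    (1,3)@(3, 7): e=[10,-3,12] → .
    (0,4)@(1, 9): e=[0,19,0] → X  [on edge]
    (1,4)@(3, 9): e=[8,9,2] → X
    (2,4)@(5, 9): e=[16,-1,4] → .
    (0,5)@(1, 11): e=[-2,31,-10] → .
    (1,5)@(3, 11): e=[6,21,-8] → .
  covered (3 px):
    . . . .
    . . . .
    . . . .
    X . . .
    X X . .
    . . . .
    . . . .
    . . . .

Z-buffer (winner per pixel, '.' = empty):
  . . . .
  1 1 1 .
  . 1 1 .
  2 1 1 .
  2 2 0 .
  . . 0 .
  . . 0 .
  . . . .

Answer: 0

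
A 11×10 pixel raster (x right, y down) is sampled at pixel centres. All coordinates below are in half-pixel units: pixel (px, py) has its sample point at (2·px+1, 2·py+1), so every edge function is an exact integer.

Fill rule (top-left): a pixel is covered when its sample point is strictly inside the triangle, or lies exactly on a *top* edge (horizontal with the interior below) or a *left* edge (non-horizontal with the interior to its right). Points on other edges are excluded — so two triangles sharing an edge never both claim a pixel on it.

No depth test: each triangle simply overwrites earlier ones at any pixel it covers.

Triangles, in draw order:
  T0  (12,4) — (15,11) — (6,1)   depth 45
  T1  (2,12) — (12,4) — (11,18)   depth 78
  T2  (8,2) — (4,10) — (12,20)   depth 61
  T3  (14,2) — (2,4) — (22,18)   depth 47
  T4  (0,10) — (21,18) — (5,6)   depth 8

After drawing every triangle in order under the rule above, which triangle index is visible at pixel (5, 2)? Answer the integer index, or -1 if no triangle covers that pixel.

T0:
  2·area = 33
  edge (12, 4)→(15, 11): d=(3,7) right/bottom  bias=-1
  edge (15, 11)→(6, 1): d=(-9,-10) top-left  bias=+0
  edge (6, 1)→(12, 4): d=(6,3) right/bottom  bias=-1
    (4,1)@(9, 3): e=[18,12,3] → #
    (5,1)@(11, 3): e=[4,32,-3] → ·
    (4,2)@(9, 5): e=[24,-6,15] → ·
    (5,2)@(11, 5): e=[10,14,9] → #
    (6,2)@(13, 5): e=[-4,34,3] → ·
    (5,3)@(11, 7): e=[16,-4,21] → ·
    (6,3)@(13, 7): e=[2,16,15] → #
    (7,3)@(15, 7): e=[-12,36,9] → ·
    (6,4)@(13, 9): e=[8,-2,27] → ·
    (7,5)@(15, 11): e=[0,0,33] → ·  [on edge]
  covered (3 px):
    · · · · · · · · · · ·
    · · · · # · · · · · ·
    · · · · · # · · · · ·
    · · · · · · # · · · ·
    · · · · · · · · · · ·
    · · · · · · · · · · ·
    · · · · · · · · · · ·
    · · · · · · · · · · ·
    · · · · · · · · · · ·
    · · · · · · · · · · ·
T1:
  2·area = 132
  edge (2, 12)→(12, 4): d=(10,-8) top-left  bias=+0
  edge (12, 4)→(11, 18): d=(-1,14) right/bottom  bias=-1
  edge (11, 18)→(2, 12): d=(-9,-6) top-left  bias=+0
    (5,2)@(11, 5): e=[2,13,117] → #
    (6,2)@(13, 5): e=[18,-15,129] → ·
    (4,3)@(9, 7): e=[6,39,87] → #
    (6,3)@(13, 7): e=[38,-17,111] → ·
    (3,4)@(7, 9): e=[10,65,57] → #
    (6,4)@(13, 9): e=[58,-19,93] → ·
    (2,5)@(5, 11): e=[14,91,27] → #
    (6,5)@(13, 11): e=[78,-21,75] → ·
    (2,6)@(5, 13): e=[34,89,9] → #
    (6,6)@(13, 13): e=[98,-23,57] → ·
    (2,7)@(5, 15): e=[54,87,-9] → ·
    (3,7)@(7, 15): e=[70,59,3] → #
  covered (18 px):
    · · · · · · · · · · ·
    · · · · · · · · · · ·
    · · · · · # · · · · ·
    · · · · # # · · · · ·
    · · · # # # · · · · ·
    · · # # # # · · · · ·
    · · # # # # · · · · ·
    · · · # # # · · · · ·
    · · · · · # · · · · ·
    · · · · · · · · · · ·
T2:
  2·area = 104  (B↔C swapped to make it positive)
  edge (8, 2)→(12, 20): d=(4,18) right/bottom  bias=-1
  edge (12, 20)→(4, 10): d=(-8,-10) top-left  bias=+0
  edge (4, 10)→(8, 2): d=(4,-8) top-left  bias=+0
    (3,2)@(7, 5): e=[30,70,4] → #
    (4,2)@(9, 5): e=[-6,90,20] → ·
    (3,3)@(7, 7): e=[38,54,12] → #
    (4,3)@(9, 7): e=[2,74,28] → #
    (5,3)@(11, 7): e=[-34,94,44] → ·
    (2,4)@(5, 9): e=[82,18,4] → #
    (5,4)@(11, 9): e=[-26,78,52] → ·
    (2,5)@(5, 11): e=[90,2,12] → #
    (5,5)@(11, 11): e=[-18,62,60] → ·
    (2,6)@(5, 13): e=[98,-14,20] → ·
    (3,6)@(7, 13): e=[62,6,36] → #
    (5,6)@(11, 13): e=[-10,46,68] → ·
  covered (13 px):
    · · · · · · · · · · ·
    · · · · · · · · · · ·
    · · · # · · · · · · ·
    · · · # # · · · · · ·
    · · # # # · · · · · ·
    · · # # # · · · · · ·
    · · · # # · · · · · ·
    · · · · # · · · · · ·
    · · · · · # · · · · ·
    · · · · · · · · · · ·
T3:
  2·area = 208  (B↔C swapped to make it positive)
  edge (14, 2)→(22, 18): d=(8,16) right/bottom  bias=-1
  edge (22, 18)→(2, 4): d=(-20,-14) top-left  bias=+0
  edge (2, 4)→(14, 2): d=(12,-2) top-left  bias=+0
    (4,1)@(9, 3): e=[88,118,2] → #
    (5,1)@(11, 3): e=[56,146,6] → #
    (6,1)@(13, 3): e=[24,174,10] → #
    (7,1)@(15, 3): e=[-8,202,14] → ·
    (2,2)@(5, 5): e=[168,22,18] → #
    (3,2)@(7, 5): e=[136,50,22] → #
    (7,2)@(15, 5): e=[8,162,38] → #
    (8,2)@(17, 5): e=[-24,190,42] → ·
    (2,3)@(5, 7): e=[184,-18,42] → ·
    (3,3)@(7, 7): e=[152,10,46] → #
    (8,3)@(17, 7): e=[-8,150,66] → ·
    (3,4)@(7, 9): e=[168,-30,70] → ·
  covered (26 px):
    · · · · · · · · · · ·
    · · · · # # # · · · ·
    · · # # # # # # · · ·
    · · · # # # # # · · ·
    · · · · · # # # # · ·
    · · · · · · # # # · ·
    · · · · · · · # # # ·
    · · · · · · · · · # ·
    · · · · · · · · · · #
    · · · · · · · · · · ·
T4:
  2·area = 124  (B↔C swapped to make it positive)
  edge (0, 10)→(5, 6): d=(5,-4) top-left  bias=+0
  edge (5, 6)→(21, 18): d=(16,12) right/bottom  bias=-1
  edge (21, 18)→(0, 10): d=(-21,-8) top-left  bias=+0
    (0,1)@(1, 3): e=[-31,0,155] → ·  [on edge]
    (2,3)@(5, 7): e=[5,16,103] → #
    (3,3)@(7, 7): e=[13,-8,119] → ·
    (1,4)@(3, 9): e=[7,72,45] → #
    (3,4)@(7, 9): e=[23,24,77] → #
    (4,4)@(9, 9): e=[31,0,93] → ·  [on edge]
    (1,5)@(3, 11): e=[17,104,3] → #
    (4,5)@(9, 11): e=[41,32,51] → #
    (5,5)@(11, 11): e=[49,8,67] → #
    (6,5)@(13, 11): e=[57,-16,83] → ·
    (1,6)@(3, 13): e=[27,136,-39] → ·
    (2,6)@(5, 13): e=[35,112,-23] → ·
    (8,7)@(17, 15): e=[93,0,31] → ·  [on edge]
  covered (14 px):
    · · · · · · · · · · ·
    · · · · · · · · · · ·
    · · · · · · · · · · ·
    · · # · · · · · · · ·
    · # # # · · · · · · ·
    · # # # # # · · · · ·
    · · · · # # # · · · ·
    · · · · · · · # · · ·
    · · · · · · · · · # ·
    · · · · · · · · · · ·

Z-buffer (winner per pixel, '.' = empty):
  . . . . . . . . . . .
  . . . . 3 3 3 . . . .
  . . 3 3 3 3 3 3 . . .
  . . 4 3 3 3 3 3 . . .
  . 4 4 4 2 3 3 3 3 . .
  . 4 4 4 4 4 3 3 3 . .
  . . 1 2 4 4 4 3 3 3 .
  . . . 1 2 1 . 4 . 3 .
  . . . . . 2 . . . 4 3
  . . . . . . . . . . .

Answer: 3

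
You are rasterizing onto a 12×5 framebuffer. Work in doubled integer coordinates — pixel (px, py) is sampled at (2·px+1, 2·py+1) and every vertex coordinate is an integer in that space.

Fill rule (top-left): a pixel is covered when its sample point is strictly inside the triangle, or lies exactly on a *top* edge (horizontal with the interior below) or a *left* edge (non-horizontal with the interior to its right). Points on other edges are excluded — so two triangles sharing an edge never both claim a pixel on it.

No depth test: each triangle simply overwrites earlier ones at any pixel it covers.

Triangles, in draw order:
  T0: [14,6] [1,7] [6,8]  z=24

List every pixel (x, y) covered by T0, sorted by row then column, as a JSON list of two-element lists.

T0:
  2·area = 18  (B↔C swapped to make it positive)
  edge (14, 6)→(6, 8): d=(-8,2) right/bottom  bias=-1
  edge (6, 8)→(1, 7): d=(-5,-1) top-left  bias=+0
  edge (1, 7)→(14, 6): d=(13,-1) top-left  bias=+0
    (0,3)@(1, 7): e=[18,0,0] → X  [on edge]
    (1,3)@(3, 7): e=[14,2,2] → X
    (2,3)@(5, 7): e=[10,4,4] → X
    (3,3)@(7, 7): e=[6,6,6] → X
    (4,3)@(9, 7): e=[2,8,8] → X
    (5,3)@(11, 7): e=[-2,10,10] → .
    (0,4)@(1, 9): e=[2,-10,26] → .
    (1,4)@(3, 9): e=[-2,-8,28] → .
    (2,4)@(5, 9): e=[-6,-6,30] → .
    (3,4)@(7, 9): e=[-10,-4,32] → .
    (4,4)@(9, 9): e=[-14,-2,34] → .
    (5,4)@(11, 9): e=[-18,0,36] → .  [on edge]
  covered (5 px):
    . . . . . . . . . . . .
    . . . . . . . . . . . .
    . . . . . . . . . . . .
    X X X X X . . . . . . .
    . . . . . . . . . . . .

Result: [[0,3],[1,3],[2,3],[3,3],[4,3]]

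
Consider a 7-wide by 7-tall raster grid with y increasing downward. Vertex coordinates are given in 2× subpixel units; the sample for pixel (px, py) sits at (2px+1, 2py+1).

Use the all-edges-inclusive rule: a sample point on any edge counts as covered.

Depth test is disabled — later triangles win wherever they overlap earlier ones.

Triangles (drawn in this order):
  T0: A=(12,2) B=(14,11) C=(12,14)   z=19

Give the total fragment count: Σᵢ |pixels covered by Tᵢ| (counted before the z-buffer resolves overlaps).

T0:
  2·area = 24
  edge (12, 2)→(14, 11): d=(2,9) inclusive
  edge (14, 11)→(12, 14): d=(-2,3) inclusive
  edge (12, 14)→(12, 2): d=(0,-12) inclusive
    (6,3)@(13, 7): e=[1,11,12] → █
    (6,4)@(13, 9): e=[5,7,12] → █
    (6,5)@(13, 11): e=[9,3,12] → █
    (6,6)@(13, 13): e=[13,-1,12] → ·
  covered (3 px):
    · · · · · · ·
    · · · · · · ·
    · · · · · · ·
    · · · · · · █
    · · · · · · █
    · · · · · · █
    · · · · · · ·

Result: 3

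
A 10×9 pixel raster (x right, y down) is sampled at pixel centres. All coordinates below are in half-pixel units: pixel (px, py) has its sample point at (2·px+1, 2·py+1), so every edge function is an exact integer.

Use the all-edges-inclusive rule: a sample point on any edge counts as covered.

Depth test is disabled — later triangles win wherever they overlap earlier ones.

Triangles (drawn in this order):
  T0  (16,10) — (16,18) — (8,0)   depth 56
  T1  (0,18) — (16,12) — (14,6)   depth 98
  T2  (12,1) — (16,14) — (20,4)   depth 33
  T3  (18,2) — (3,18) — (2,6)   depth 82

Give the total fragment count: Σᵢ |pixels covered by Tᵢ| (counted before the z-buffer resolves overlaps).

T0:
  2·area = 64
  edge (16, 10)→(16, 18): d=(0,8) inclusive
  edge (16, 18)→(8, 0): d=(-8,-18) inclusive
  edge (8, 0)→(16, 10): d=(8,10) inclusive
    (5,2)@(11, 5): e=[40,14,10] → X
    (6,2)@(13, 5): e=[24,50,-10] → .
    (5,3)@(11, 7): e=[40,-2,26] → .
    (6,3)@(13, 7): e=[24,34,6] → X
    (7,3)@(15, 7): e=[8,70,-14] → .
    (6,4)@(13, 9): e=[24,18,22] → X
    (7,4)@(15, 9): e=[8,54,2] → X
    (8,4)@(17, 9): e=[-8,90,-18] → .
    (6,5)@(13, 11): e=[24,2,38] → X
    (8,5)@(17, 11): e=[-8,74,-2] → .
    (6,6)@(13, 13): e=[24,-14,54] → .
    (7,6)@(15, 13): e=[8,22,34] → X
  covered (8 px):
    . . . . . . . . . .
    . . . . . . . . . .
    . . . . . X . . . .
    . . . . . . X . . .
    . . . . . . X X . .
    . . . . . . X X . .
    . . . . . . . X . .
    . . . . . . . X . .
    . . . . . . . . . .
T1:
  2·area = 108  (B↔C swapped to make it positive)
  edge (0, 18)→(14, 6): d=(14,-12) inclusive
  edge (14, 6)→(16, 12): d=(2,6) inclusive
  edge (16, 12)→(0, 18): d=(-16,6) inclusive
    (6,1)@(13, 3): e=[-54,0,162] → .  [on edge]
    (6,3)@(13, 7): e=[2,8,98] → X
    (7,3)@(15, 7): e=[26,-4,86] → .
    (5,4)@(11, 9): e=[6,24,78] → X
    (7,4)@(15, 9): e=[54,0,54] → X  [on edge]
    (8,4)@(17, 9): e=[78,-12,42] → .
    (4,5)@(9, 11): e=[10,40,58] → X
    (8,5)@(17, 11): e=[106,-8,10] → .
    (3,6)@(7, 13): e=[14,56,38] → X
    (7,6)@(15, 13): e=[110,8,-10] → .
    (2,7)@(5, 15): e=[18,72,18] → X
    (4,7)@(9, 15): e=[66,48,-6] → .
    (8,7)@(17, 15): e=[162,0,-54] → .  [on edge]
  covered (14 px):
    . . . . . . . . . .
    . . . . . . . . . .
    . . . . . . . . . .
    . . . . . . X . . .
    . . . . . X X X . .
    . . . . X X X X . .
    . . . X X X X . . .
    . . X X . . . . . .
    . . . . . . . . . .
T2:
  2·area = 92  (B↔C swapped to make it positive)
  edge (12, 1)→(20, 4): d=(8,3) inclusive
  edge (20, 4)→(16, 14): d=(-4,10) inclusive
  edge (16, 14)→(12, 1): d=(-4,-13) inclusive
    (6,1)@(13, 3): e=[13,74,5] → X
    (7,1)@(15, 3): e=[7,54,31] → X
    (8,1)@(17, 3): e=[1,34,57] → X
    (9,1)@(19, 3): e=[-5,14,83] → .
    (6,2)@(13, 5): e=[29,66,-3] → .
    (7,2)@(15, 5): e=[23,46,23] → X
    (9,2)@(19, 5): e=[11,6,75] → X
    (7,3)@(15, 7): e=[39,38,15] → X
    (9,3)@(19, 7): e=[27,-2,67] → .
    (7,4)@(15, 9): e=[55,30,7] → X
    (9,4)@(19, 9): e=[43,-10,59] → .
    (7,5)@(15, 11): e=[71,22,-1] → .
  covered (11 px):
    . . . . . . . . . .
    . . . . . . X X X .
    . . . . . . . X X X
    . . . . . . . X X .
    . . . . . . . X X .
    . . . . . . . . X .
    . . . . . . . . . .
    . . . . . . . . . .
    . . . . . . . . . .
T3:
  2·area = 196
  edge (18, 2)→(3, 18): d=(-15,16) inclusive
  edge (3, 18)→(2, 6): d=(-1,-12) inclusive
  edge (2, 6)→(18, 2): d=(16,-4) inclusive
    (7,1)@(15, 3): e=[33,159,4] → X
    (8,1)@(17, 3): e=[1,183,12] → X
    (9,1)@(19, 3): e=[-31,207,20] → .
    (3,2)@(7, 5): e=[131,61,4] → X
    (4,2)@(9, 5): e=[99,85,12] → X
    (5,2)@(11, 5): e=[67,109,20] → X
    (6,2)@(13, 5): e=[35,133,28] → X
    (8,2)@(17, 5): e=[-29,181,44] → .
    (1,3)@(3, 7): e=[165,11,20] → X
    (2,3)@(5, 7): e=[133,35,28] → X
    (7,3)@(15, 7): e=[-27,155,68] → .
    (1,4)@(3, 9): e=[135,9,52] → X
  covered (28 px):
    . . . . . . . . . .
    . . . . . . . X X .
    . . . X X X X X . .
    . X X X X X X . . .
    . X X X X X . . . .
    . X X X X . . . . .
    . X X X . . . . . .
    . X X . . . . . . .
    . X . . . . . . . .

Final: 61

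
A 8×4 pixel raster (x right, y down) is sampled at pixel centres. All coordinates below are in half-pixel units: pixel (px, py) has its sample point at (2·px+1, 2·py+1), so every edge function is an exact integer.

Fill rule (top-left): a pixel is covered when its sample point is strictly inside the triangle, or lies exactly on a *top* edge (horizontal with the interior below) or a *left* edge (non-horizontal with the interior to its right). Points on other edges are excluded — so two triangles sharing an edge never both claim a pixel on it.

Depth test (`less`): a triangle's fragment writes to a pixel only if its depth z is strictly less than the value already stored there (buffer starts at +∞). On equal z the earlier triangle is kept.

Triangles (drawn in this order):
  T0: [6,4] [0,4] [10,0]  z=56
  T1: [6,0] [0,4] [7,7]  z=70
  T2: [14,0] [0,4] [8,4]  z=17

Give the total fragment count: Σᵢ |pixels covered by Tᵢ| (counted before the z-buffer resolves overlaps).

T0:
  2·area = 24
  edge (6, 4)→(0, 4): d=(-6,0) right/bottom  bias=-1
  edge (0, 4)→(10, 0): d=(10,-4) top-left  bias=+0
  edge (10, 0)→(6, 4): d=(-4,4) right/bottom  bias=-1
    (4,0)@(9, 1): e=[18,6,0] → .  [on edge]
    (1,1)@(3, 3): e=[6,2,16] → X
    (2,1)@(5, 3): e=[6,10,8] → X
    (3,1)@(7, 3): e=[6,18,0] → .  [on edge]
    (1,2)@(3, 5): e=[-6,22,8] → .
    (2,2)@(5, 5): e=[-6,30,0] → .  [on edge]
    (1,3)@(3, 7): e=[-18,42,0] → .  [on edge]
  covered (2 px):
    . . . . . . . .
    . X X . . . . .
    . . . . . . . .
    . . . . . . . .
T1:
  2·area = 46  (B↔C swapped to make it positive)
  edge (6, 0)→(7, 7): d=(1,7) right/bottom  bias=-1
  edge (7, 7)→(0, 4): d=(-7,-3) top-left  bias=+0
  edge (0, 4)→(6, 0): d=(6,-4) top-left  bias=+0
    (2,0)@(5, 1): e=[8,36,2] → X
    (3,0)@(7, 1): e=[-6,42,10] → .
    (1,1)@(3, 3): e=[24,16,6] → X
    (3,1)@(7, 3): e=[-4,28,22] → .
    (1,2)@(3, 5): e=[26,2,18] → X
    (3,2)@(7, 5): e=[-2,14,34] → .
    (1,3)@(3, 7): e=[28,-12,30] → .
    (2,3)@(5, 7): e=[14,-6,38] → .
    (3,3)@(7, 7): e=[0,0,46] → .  [on edge]
  covered (5 px):
    . . X . . . . .
    . X X . . . . .
    . X X . . . . .
    . . . . . . . .
T2:
  2·area = 32  (B↔C swapped to make it positive)
  edge (14, 0)→(8, 4): d=(-6,4) right/bottom  bias=-1
  edge (8, 4)→(0, 4): d=(-8,0) right/bottom  bias=-1
  edge (0, 4)→(14, 0): d=(14,-4) top-left  bias=+0
    (5,0)@(11, 1): e=[6,24,2] → X
    (6,0)@(13, 1): e=[-2,24,10] → .
    (2,1)@(5, 3): e=[18,8,6] → X
    (3,1)@(7, 3): e=[10,8,14] → X
    (4,1)@(9, 3): e=[2,8,22] → X
    (5,1)@(11, 3): e=[-6,8,30] → .
    (2,2)@(5, 5): e=[6,-8,34] → .
    (3,2)@(7, 5): e=[-2,-8,42] → .
    (4,2)@(9, 5): e=[-10,-8,50] → .
  covered (4 px):
    . . . . . X . .
    . . X X X . . .
    . . . . . . . .
    . . . . . . . .

Result: 11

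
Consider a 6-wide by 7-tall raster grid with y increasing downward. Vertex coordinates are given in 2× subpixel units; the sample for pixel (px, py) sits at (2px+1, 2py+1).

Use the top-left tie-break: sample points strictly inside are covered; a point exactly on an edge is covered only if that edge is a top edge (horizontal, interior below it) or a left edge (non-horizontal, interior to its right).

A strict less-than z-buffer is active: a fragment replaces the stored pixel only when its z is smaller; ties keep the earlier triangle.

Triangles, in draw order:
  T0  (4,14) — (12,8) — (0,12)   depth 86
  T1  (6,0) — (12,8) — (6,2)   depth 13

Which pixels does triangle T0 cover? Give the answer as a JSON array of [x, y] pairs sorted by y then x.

T0:
  2·area = 40  (B↔C swapped to make it positive)
  edge (4, 14)→(0, 12): d=(-4,-2) top-left  bias=+0
  edge (0, 12)→(12, 8): d=(12,-4) top-left  bias=+0
  edge (12, 8)→(4, 14): d=(-8,6) right/bottom  bias=-1
    (4,4)@(9, 9): e=[30,0,10] → █  [on edge]
    (5,4)@(11, 9): e=[34,8,-2] → ·
    (1,5)@(3, 11): e=[10,0,30] → █  [on edge]
    (2,5)@(5, 11): e=[14,8,18] → █
    (3,5)@(7, 11): e=[18,16,6] → █
    (4,5)@(9, 11): e=[22,24,-6] → ·
    (1,6)@(3, 13): e=[2,24,14] → █
    (3,6)@(7, 13): e=[10,40,-10] → ·
  covered (6 px):
    · · · · · ·
    · · · · · ·
    · · · · · ·
    · · · · · ·
    · · · · █ ·
    · █ █ █ · ·
    · █ █ · · ·
T1:
  2·area = 12
  edge (6, 0)→(12, 8): d=(6,8) right/bottom  bias=-1
  edge (12, 8)→(6, 2): d=(-6,-6) top-left  bias=+0
  edge (6, 2)→(6, 0): d=(0,-2) top-left  bias=+0
    (2,0)@(5, 1): e=[14,0,-2] → ·  [on edge]
    (3,1)@(7, 3): e=[10,0,2] → █  [on edge]
    (4,1)@(9, 3): e=[-6,12,6] → ·
    (3,2)@(7, 5): e=[22,-12,2] → ·
    (4,2)@(9, 5): e=[6,0,6] → █  [on edge]
    (5,2)@(11, 5): e=[-10,12,10] → ·
    (4,3)@(9, 7): e=[18,-12,6] → ·
    (5,3)@(11, 7): e=[2,0,10] → █  [on edge]
    (5,4)@(11, 9): e=[14,-12,10] → ·
  covered (3 px):
    · · · · · ·
    · · · █ · ·
    · · · · █ ·
    · · · · · █
    · · · · · ·
    · · · · · ·
    · · · · · ·

Answer: [[4,4],[1,5],[2,5],[3,5],[1,6],[2,6]]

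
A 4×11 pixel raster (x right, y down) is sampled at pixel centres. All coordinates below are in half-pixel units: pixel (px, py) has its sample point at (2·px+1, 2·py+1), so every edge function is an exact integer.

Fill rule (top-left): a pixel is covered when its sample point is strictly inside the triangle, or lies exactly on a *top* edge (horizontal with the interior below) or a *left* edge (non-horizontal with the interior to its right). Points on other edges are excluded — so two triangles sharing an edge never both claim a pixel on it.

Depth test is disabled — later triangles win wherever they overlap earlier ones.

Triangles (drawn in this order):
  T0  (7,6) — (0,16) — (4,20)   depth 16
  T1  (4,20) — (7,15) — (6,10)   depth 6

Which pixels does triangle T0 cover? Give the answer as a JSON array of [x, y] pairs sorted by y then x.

T0:
  2·area = 68  (B↔C swapped to make it positive)
  edge (7, 6)→(4, 20): d=(-3,14) right/bottom  bias=-1
  edge (4, 20)→(0, 16): d=(-4,-4) top-left  bias=+0
  edge (0, 16)→(7, 6): d=(7,-10) top-left  bias=+0
    (2,4)@(5, 9): e=[19,48,1] → X
    (3,4)@(7, 9): e=[-9,56,21] → .
    (2,5)@(5, 11): e=[13,40,15] → X
    (3,5)@(7, 11): e=[-15,48,35] → .
    (1,6)@(3, 13): e=[35,24,9] → X
    (3,6)@(7, 13): e=[-21,40,49] → .
    (0,7)@(1, 15): e=[57,8,3] → X
    (3,7)@(7, 15): e=[-27,32,63] → .
    (0,8)@(1, 17): e=[51,0,17] → X  [on edge]
    (2,8)@(5, 17): e=[-5,16,57] → .
    (0,9)@(1, 19): e=[45,-8,31] → .
    (1,9)@(3, 19): e=[17,0,51] → X  [on edge]
    (2,10)@(5, 21): e=[-17,0,85] → .  [on edge]
  covered (10 px):
    . . . .
    . . . .
    . . . .
    . . . .
    . . X .
    . . X .
    . X X .
    X X X .
    X X . .
    . X . .
    . . . .
T1:
  2·area = 20  (B↔C swapped to make it positive)
  edge (4, 20)→(6, 10): d=(2,-10) top-left  bias=+0
  edge (6, 10)→(7, 15): d=(1,5) right/bottom  bias=-1
  edge (7, 15)→(4, 20): d=(-3,5) right/bottom  bias=-1
    (2,2)@(5, 5): e=[-20,0,40] → .  [on edge]
    (3,2)@(7, 5): e=[0,-10,30] → .  [on edge]
    (2,7)@(5, 15): e=[0,10,10] → X  [on edge]
    (3,7)@(7, 15): e=[20,0,0] → .  [on edge]
    (2,8)@(5, 17): e=[4,12,4] → X
    (3,8)@(7, 17): e=[24,2,-6] → .
    (2,9)@(5, 19): e=[8,14,-2] → .
  covered (2 px):
    . . . .
    . . . .
    . . . .
    . . . .
    . . . .
    . . . .
    . . . .
    . . X .
    . . X .
    . . . .
    . . . .

Answer: [[2,4],[2,5],[1,6],[2,6],[0,7],[1,7],[2,7],[0,8],[1,8],[1,9]]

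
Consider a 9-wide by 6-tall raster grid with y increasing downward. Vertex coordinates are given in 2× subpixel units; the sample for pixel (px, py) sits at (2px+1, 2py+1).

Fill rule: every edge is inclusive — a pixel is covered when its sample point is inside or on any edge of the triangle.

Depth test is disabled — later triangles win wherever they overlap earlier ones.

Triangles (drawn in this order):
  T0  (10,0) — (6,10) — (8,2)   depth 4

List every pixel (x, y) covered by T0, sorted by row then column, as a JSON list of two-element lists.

T0:
  2·area = 12
  edge (10, 0)→(6, 10): d=(-4,10) inclusive
  edge (6, 10)→(8, 2): d=(2,-8) inclusive
  edge (8, 2)→(10, 0): d=(2,-2) inclusive
    (4,0)@(9, 1): e=[6,6,0] → #  [on edge]
    (5,0)@(11, 1): e=[-14,22,4] → ·
    (3,1)@(7, 3): e=[18,-6,0] → ·  [on edge]
    (4,1)@(9, 3): e=[-2,10,4] → ·
    (2,2)@(5, 5): e=[30,-18,0] → ·  [on edge]
    (1,3)@(3, 7): e=[42,-30,0] → ·  [on edge]
    (3,3)@(7, 7): e=[2,2,8] → #
    (4,3)@(9, 7): e=[-18,18,12] → ·
    (0,4)@(1, 9): e=[54,-42,0] → ·  [on edge]
    (3,4)@(7, 9): e=[-6,6,12] → ·
  covered (2 px):
    · · · · # · · · ·
    · · · · · · · · ·
    · · · · · · · · ·
    · · · # · · · · ·
    · · · · · · · · ·
    · · · · · · · · ·

Result: [[4,0],[3,3]]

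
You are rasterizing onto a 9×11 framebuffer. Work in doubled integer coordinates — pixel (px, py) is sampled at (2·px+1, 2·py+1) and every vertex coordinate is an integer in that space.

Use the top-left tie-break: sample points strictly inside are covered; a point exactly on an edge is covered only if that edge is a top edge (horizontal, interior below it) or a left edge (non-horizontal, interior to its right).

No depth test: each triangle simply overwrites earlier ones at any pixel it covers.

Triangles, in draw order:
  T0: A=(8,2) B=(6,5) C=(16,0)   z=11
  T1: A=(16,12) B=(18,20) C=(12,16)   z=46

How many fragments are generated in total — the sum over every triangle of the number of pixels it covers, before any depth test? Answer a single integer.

T0:
  2·area = 20  (B↔C swapped to make it positive)
  edge (8, 2)→(16, 0): d=(8,-2) top-left  bias=+0
  edge (16, 0)→(6, 5): d=(-10,5) right/bottom  bias=-1
  edge (6, 5)→(8, 2): d=(2,-3) top-left  bias=+0
    (6,0)@(13, 1): e=[2,5,13] → X
    (7,0)@(15, 1): e=[6,-5,19] → .
    (4,1)@(9, 3): e=[10,5,5] → X
    (5,1)@(11, 3): e=[14,-5,11] → .
    (6,1)@(13, 3): e=[18,-15,17] → .
    (4,2)@(9, 5): e=[26,-15,9] → .
  covered (2 px):
    . . . . . . X . .
    . . . . X . . . .
    . . . . . . . . .
    . . . . . . . . .
    . . . . . . . . .
    . . . . . . . . .
    . . . . . . . . .
    . . . . . . . . .
    . . . . . . . . .
    . . . . . . . . .
    . . . . . . . . .
T1:
  2·area = 40
  edge (16, 12)→(18, 20): d=(2,8) right/bottom  bias=-1
  edge (18, 20)→(12, 16): d=(-6,-4) top-left  bias=+0
  edge (12, 16)→(16, 12): d=(4,-4) top-left  bias=+0
    (8,5)@(17, 11): e=[-10,50,0] → .  [on edge]
    (7,6)@(15, 13): e=[10,30,0] → X  [on edge]
    (8,6)@(17, 13): e=[-6,38,8] → .
    (6,7)@(13, 15): e=[30,10,0] → X  [on edge]
    (8,7)@(17, 15): e=[-2,26,16] → .
    (5,8)@(11, 17): e=[50,-10,0] → .  [on edge]
    (6,8)@(13, 17): e=[34,-2,8] → .
    (7,8)@(15, 17): e=[18,6,16] → X
    (8,8)@(17, 17): e=[2,14,24] → X
    (4,9)@(9, 19): e=[70,-30,0] → .  [on edge]
    (7,9)@(15, 19): e=[22,-6,24] → .
    (8,9)@(17, 19): e=[6,2,32] → X
    (3,10)@(7, 21): e=[90,-50,0] → .  [on edge]
  covered (6 px):
    . . . . . . . . .
    . . . . . . . . .
    . . . . . . . . .
    . . . . . . . . .
    . . . . . . . . .
    . . . . . . . . .
    . . . . . . . X .
    . . . . . . X X .
    . . . . . . . X X
    . . . . . . . . X
    . . . . . . . . .

Result: 8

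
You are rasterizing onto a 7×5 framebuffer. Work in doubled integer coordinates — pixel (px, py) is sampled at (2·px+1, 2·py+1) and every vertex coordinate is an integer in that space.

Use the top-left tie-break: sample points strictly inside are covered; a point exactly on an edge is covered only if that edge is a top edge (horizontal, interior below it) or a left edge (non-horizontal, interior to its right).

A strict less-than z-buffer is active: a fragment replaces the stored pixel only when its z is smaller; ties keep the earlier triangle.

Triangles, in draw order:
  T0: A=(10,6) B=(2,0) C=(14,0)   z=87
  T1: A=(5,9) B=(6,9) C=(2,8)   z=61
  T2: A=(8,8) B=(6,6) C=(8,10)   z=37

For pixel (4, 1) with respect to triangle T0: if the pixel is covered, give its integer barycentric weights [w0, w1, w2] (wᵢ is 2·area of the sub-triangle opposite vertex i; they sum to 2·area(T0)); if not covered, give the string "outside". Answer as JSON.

T0:
  2·area = 72
  edge (10, 6)→(2, 0): d=(-8,-6) top-left  bias=+0
  edge (2, 0)→(14, 0): d=(12,0) top-left  bias=+0
  edge (14, 0)→(10, 6): d=(-4,6) right/bottom  bias=-1
    (2,0)@(5, 1): e=[10,12,50] → █
    (3,0)@(7, 1): e=[22,12,38] → █
    (4,0)@(9, 1): e=[34,12,26] → █
    (5,0)@(11, 1): e=[46,12,14] → █
    (6,0)@(13, 1): e=[58,12,2] → █
    (2,1)@(5, 3): e=[-6,36,42] → ·
    (3,1)@(7, 3): e=[6,36,30] → █
    (6,1)@(13, 3): e=[42,36,-6] → ·
    (3,2)@(7, 5): e=[-10,60,22] → ·
    (4,2)@(9, 5): e=[2,60,10] → █
    (5,2)@(11, 5): e=[14,60,-2] → ·
    (4,3)@(9, 7): e=[-14,84,2] → ·
  covered (9 px):
    · · █ █ █ █ █
    · · · █ █ █ ·
    · · · · █ · ·
    · · · · · · ·
    · · · · · · ·
T1:
  2·area = 1  (B↔C swapped to make it positive)
  edge (5, 9)→(2, 8): d=(-3,-1) top-left  bias=+0
  edge (2, 8)→(6, 9): d=(4,1) right/bottom  bias=-1
  edge (6, 9)→(5, 9): d=(-1,0) right/bottom  bias=-1
    (0,4)@(1, 9): e=[-4,5,0] → ·  [on edge]
    (1,4)@(3, 9): e=[-2,3,0] → ·  [on edge]
    (2,4)@(5, 9): e=[0,1,0] → ·  [on edge]
    (3,4)@(7, 9): e=[2,-1,0] → ·  [on edge]
    (4,4)@(9, 9): e=[4,-3,0] → ·  [on edge]
    (5,4)@(11, 9): e=[6,-5,0] → ·  [on edge]
    (6,4)@(13, 9): e=[8,-7,0] → ·  [on edge]
  covered (0 px):
    · · · · · · ·
    · · · · · · ·
    · · · · · · ·
    · · · · · · ·
    · · · · · · ·
T2:
  2·area = 4  (B↔C swapped to make it positive)
  edge (8, 8)→(8, 10): d=(0,2) right/bottom  bias=-1
  edge (8, 10)→(6, 6): d=(-2,-4) top-left  bias=+0
  edge (6, 6)→(8, 8): d=(2,2) right/bottom  bias=-1
    (0,0)@(1, 1): e=[14,-10,0] → ·  [on edge]
    (1,1)@(3, 3): e=[10,-6,0] → ·  [on edge]
    (2,2)@(5, 5): e=[6,-2,0] → ·  [on edge]
    (3,3)@(7, 7): e=[2,2,0] → ·  [on edge]
    (4,4)@(9, 9): e=[-2,6,0] → ·  [on edge]
  covered (0 px):
    · · · · · · ·
    · · · · · · ·
    · · · · · · ·
    · · · · · · ·
    · · · · · · ·

Answer: [36,18,18]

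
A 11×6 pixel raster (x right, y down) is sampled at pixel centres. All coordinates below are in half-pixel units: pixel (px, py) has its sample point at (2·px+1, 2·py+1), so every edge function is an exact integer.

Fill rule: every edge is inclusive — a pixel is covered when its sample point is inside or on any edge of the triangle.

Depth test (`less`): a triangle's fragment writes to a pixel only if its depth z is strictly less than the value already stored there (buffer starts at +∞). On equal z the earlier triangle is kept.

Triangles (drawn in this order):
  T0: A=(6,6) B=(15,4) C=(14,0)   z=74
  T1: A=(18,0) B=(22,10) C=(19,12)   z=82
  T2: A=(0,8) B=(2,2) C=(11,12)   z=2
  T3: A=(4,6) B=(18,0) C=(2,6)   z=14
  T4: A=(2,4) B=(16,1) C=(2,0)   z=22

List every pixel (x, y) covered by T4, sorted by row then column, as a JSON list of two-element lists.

T0:
  2·area = 38  (B↔C swapped to make it positive)
  edge (6, 6)→(14, 0): d=(8,-6) inclusive
  edge (14, 0)→(15, 4): d=(1,4) inclusive
  edge (15, 4)→(6, 6): d=(-9,2) inclusive
    (6,0)@(13, 1): e=[2,5,31] → X
    (7,0)@(15, 1): e=[14,-3,27] → .
    (5,1)@(11, 3): e=[6,15,17] → X
    (7,1)@(15, 3): e=[30,-1,9] → .
    (4,2)@(9, 5): e=[10,25,3] → X
    (5,2)@(11, 5): e=[22,17,-1] → .
    (6,2)@(13, 5): e=[34,9,-5] → .
    (4,3)@(9, 7): e=[26,27,-15] → .
  covered (4 px):
    . . . . . . X . . . .
    . . . . . X X . . . .
    . . . . X . . . . . .
    . . . . . . . . . . .
    . . . . . . . . . . .
    . . . . . . . . . . .
T1:
  2·area = 38
  edge (18, 0)→(22, 10): d=(4,10) inclusive
  edge (22, 10)→(19, 12): d=(-3,2) inclusive
  edge (19, 12)→(18, 0): d=(-1,-12) inclusive
    (9,1)@(19, 3): e=[2,27,9] → X
    (10,1)@(21, 3): e=[-18,23,33] → .
    (9,2)@(19, 5): e=[10,21,7] → X
    (10,2)@(21, 5): e=[-10,17,31] → .
    (9,3)@(19, 7): e=[18,15,5] → X
    (10,3)@(21, 7): e=[-2,11,29] → .
    (9,4)@(19, 9): e=[26,9,3] → X
    (10,4)@(21, 9): e=[6,5,27] → X
    (9,5)@(19, 11): e=[34,3,1] → X
    (10,5)@(21, 11): e=[14,-1,25] → .
  covered (6 px):
    . . . . . . . . . . .
    . . . . . . . . . X .
    . . . . . . . . . X .
    . . . . . . . . . X .
    . . . . . . . . . X X
    . . . . . . . . . X .
T2:
  2·area = 74
  edge (0, 8)→(2, 2): d=(2,-6) inclusive
  edge (2, 2)→(11, 12): d=(9,10) inclusive
  edge (11, 12)→(0, 8): d=(-11,-4) inclusive
    (0,2)@(1, 5): e=[0,37,37] → X  [on edge]
    (1,2)@(3, 5): e=[12,17,45] → X
    (2,2)@(5, 5): e=[24,-3,53] → .
    (0,3)@(1, 7): e=[4,55,15] → X
    (2,3)@(5, 7): e=[28,15,31] → X
    (3,3)@(7, 7): e=[40,-5,39] → .
    (0,4)@(1, 9): e=[8,73,-7] → .
    (1,4)@(3, 9): e=[20,53,1] → X
    (3,4)@(7, 9): e=[44,13,17] → X
    (4,4)@(9, 9): e=[56,-7,25] → .
    (1,5)@(3, 11): e=[24,71,-21] → .
    (2,5)@(5, 11): e=[36,51,-13] → .
  covered (9 px):
    . . . . . . . . . . .
    . . . . . . . . . . .
    X X . . . . . . . . .
    X X X . . . . . . . .
    . X X X . . . . . . .
    . . . . X . . . . . .
T3:
  2·area = 12  (B↔C swapped to make it positive)
  edge (4, 6)→(2, 6): d=(-2,0) inclusive
  edge (2, 6)→(18, 0): d=(16,-6) inclusive
  edge (18, 0)→(4, 6): d=(-14,6) inclusive
    (5,1)@(11, 3): e=[6,6,0] → X  [on edge]
    (6,1)@(13, 3): e=[6,18,-12] → .
    (2,2)@(5, 5): e=[2,2,8] → X
    (3,2)@(7, 5): e=[2,14,-4] → .
    (5,2)@(11, 5): e=[2,38,-28] → .
    (2,3)@(5, 7): e=[-2,34,-20] → .
  covered (2 px):
    . . . . . . . . . . .
    . . . . . X . . . . .
    . . X . . . . . . . .
    . . . . . . . . . . .
    . . . . . . . . . . .
    . . . . . . . . . . .
T4:
  2·area = 56  (B↔C swapped to make it positive)
  edge (2, 4)→(2, 0): d=(0,-4) inclusive
  edge (2, 0)→(16, 1): d=(14,1) inclusive
  edge (16, 1)→(2, 4): d=(-14,3) inclusive
    (1,0)@(3, 1): e=[4,13,39] → X
    (2,0)@(5, 1): e=[12,11,33] → X
    (3,0)@(7, 1): e=[20,9,27] → X
    (4,0)@(9, 1): e=[28,7,21] → X
    (5,0)@(11, 1): e=[36,5,15] → X
    (6,0)@(13, 1): e=[44,3,9] → X
    (7,0)@(15, 1): e=[52,1,3] → X
    (8,0)@(17, 1): e=[60,-1,-3] → .
    (1,1)@(3, 3): e=[4,41,11] → X
    (3,1)@(7, 3): e=[20,37,-1] → .
    (4,1)@(9, 3): e=[28,35,-7] → .
    (5,1)@(11, 3): e=[36,33,-13] → .
  covered (9 px):
    . X X X X X X X . . .
    . X X . . . . . . . .
    . . . . . . . . . . .
    . . . . . . . . . . .
    . . . . . . . . . . .
    . . . . . . . . . . .

Result: [[1,0],[2,0],[3,0],[4,0],[5,0],[6,0],[7,0],[1,1],[2,1]]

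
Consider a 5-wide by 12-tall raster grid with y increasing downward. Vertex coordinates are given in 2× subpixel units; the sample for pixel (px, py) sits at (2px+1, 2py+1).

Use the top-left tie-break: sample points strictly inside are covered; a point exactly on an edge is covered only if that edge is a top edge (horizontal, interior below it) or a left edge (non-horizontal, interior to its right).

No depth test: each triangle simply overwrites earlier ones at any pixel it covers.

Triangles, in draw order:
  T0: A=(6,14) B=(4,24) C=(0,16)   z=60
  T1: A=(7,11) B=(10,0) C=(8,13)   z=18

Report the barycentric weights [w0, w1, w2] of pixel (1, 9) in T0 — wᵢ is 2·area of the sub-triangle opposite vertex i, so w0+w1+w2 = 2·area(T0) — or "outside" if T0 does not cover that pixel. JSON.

T0:
  2·area = 56
  edge (6, 14)→(4, 24): d=(-2,10) right/bottom  bias=-1
  edge (4, 24)→(0, 16): d=(-4,-8) top-left  bias=+0
  edge (0, 16)→(6, 14): d=(6,-2) top-left  bias=+0
    (3,4)@(7, 9): e=[0,84,-28] → .  [on edge]
    (4,6)@(9, 13): e=[-28,84,0] → .  [on edge]
    (1,7)@(3, 15): e=[28,28,0] → X  [on edge]
    (2,7)@(5, 15): e=[8,44,4] → X
    (3,7)@(7, 15): e=[-12,60,8] → .
    (0,8)@(1, 17): e=[44,4,8] → X
    (3,8)@(7, 17): e=[-16,52,20] → .
    (0,9)@(1, 19): e=[40,-4,20] → .
    (1,9)@(3, 19): e=[20,12,24] → X
    (2,9)@(5, 19): e=[0,28,28] → .  [on edge]
    (1,10)@(3, 21): e=[16,4,36] → X
    (2,10)@(5, 21): e=[-4,20,40] → .
  covered (7 px):
    . . . . .
    . . . . .
    . . . . .
    . . . . .
    . . . . .
    . . . . .
    . . . . .
    . X X . .
    X X X . .
    . X . . .
    . X . . .
    . . . . .
T1:
  2·area = 17
  edge (7, 11)→(10, 0): d=(3,-11) top-left  bias=+0
  edge (10, 0)→(8, 13): d=(-2,13) right/bottom  bias=-1
  edge (8, 13)→(7, 11): d=(-1,-2) top-left  bias=+0
    (1,1)@(3, 3): e=[-68,85,0] → .  [on edge]
    (4,2)@(9, 5): e=[4,3,10] → X
    (2,3)@(5, 7): e=[-34,51,0] → .  [on edge]
    (4,3)@(9, 7): e=[10,-1,8] → .
    (3,5)@(7, 11): e=[0,17,0] → X  [on edge]
    (4,5)@(9, 11): e=[22,-9,4] → .
    (3,6)@(7, 13): e=[6,13,-2] → .
    (4,7)@(9, 15): e=[34,-17,0] → .  [on edge]
  covered (2 px):
    . . . . .
    . . . . .
    . . . . X
    . . . . .
    . . . . .
    . . . X .
    . . . . .
    . . . . .
    . . . . .
    . . . . .
    . . . . .
    . . . . .

Answer: [12,24,20]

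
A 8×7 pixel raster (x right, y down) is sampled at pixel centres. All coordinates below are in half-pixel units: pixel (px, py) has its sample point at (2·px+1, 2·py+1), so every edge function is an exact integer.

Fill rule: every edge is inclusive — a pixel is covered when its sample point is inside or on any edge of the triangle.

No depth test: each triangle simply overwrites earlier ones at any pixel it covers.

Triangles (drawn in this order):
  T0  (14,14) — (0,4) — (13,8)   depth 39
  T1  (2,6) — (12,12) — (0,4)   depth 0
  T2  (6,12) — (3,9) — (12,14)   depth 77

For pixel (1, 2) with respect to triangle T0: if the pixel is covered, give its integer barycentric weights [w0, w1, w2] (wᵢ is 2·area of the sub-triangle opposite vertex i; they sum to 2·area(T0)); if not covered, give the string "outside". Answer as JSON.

T0:
  2·area = 74
  edge (14, 14)→(0, 4): d=(-14,-10) inclusive
  edge (0, 4)→(13, 8): d=(13,4) inclusive
  edge (13, 8)→(14, 14): d=(1,6) inclusive
    (1,2)@(3, 5): e=[16,1,57] → #
    (2,2)@(5, 5): e=[36,-7,45] → ·
    (1,3)@(3, 7): e=[-12,27,59] → ·
    (2,3)@(5, 7): e=[8,19,47] → #
    (3,3)@(7, 7): e=[28,11,35] → #
    (4,3)@(9, 7): e=[48,3,23] → #
    (5,3)@(11, 7): e=[68,-5,11] → ·
    (2,4)@(5, 9): e=[-20,45,49] → ·
    (3,4)@(7, 9): e=[0,37,37] → #  [on edge]
    (5,4)@(11, 9): e=[40,21,13] → #
    (6,4)@(13, 9): e=[60,13,1] → #
    (7,4)@(15, 9): e=[80,5,-11] → ·
  covered (11 px):
    · · · · · · · ·
    · · · · · · · ·
    · # · · · · · ·
    · · # # # · · ·
    · · · # # # # ·
    · · · · · # # ·
    · · · · · · # ·
T1:
  2·area = 8  (B↔C swapped to make it positive)
  edge (2, 6)→(0, 4): d=(-2,-2) inclusive
  edge (0, 4)→(12, 12): d=(12,8) inclusive
  edge (12, 12)→(2, 6): d=(-10,-6) inclusive
    (0,2)@(1, 5): e=[0,4,4] → #  [on edge]
    (1,2)@(3, 5): e=[4,-12,16] → ·
    (0,3)@(1, 7): e=[-4,28,-16] → ·
    (1,3)@(3, 7): e=[0,12,-4] → ·  [on edge]
    (2,4)@(5, 9): e=[0,20,-12] → ·  [on edge]
    (3,4)@(7, 9): e=[4,4,0] → #  [on edge]
    (4,4)@(9, 9): e=[8,-12,12] → ·
    (3,5)@(7, 11): e=[0,28,-20] → ·  [on edge]
    (4,6)@(9, 13): e=[0,36,-28] → ·  [on edge]
  covered (2 px):
    · · · · · · · ·
    · · · · · · · ·
    # · · · · · · ·
    · · · · · · · ·
    · · · # · · · ·
    · · · · · · · ·
    · · · · · · · ·
T2:
  2·area = 12
  edge (6, 12)→(3, 9): d=(-3,-3) inclusive
  edge (3, 9)→(12, 14): d=(9,5) inclusive
  edge (12, 14)→(6, 12): d=(-6,-2) inclusive
    (0,3)@(1, 7): e=[0,-8,20] → ·  [on edge]
    (1,4)@(3, 9): e=[0,0,12] → #  [on edge]
    (2,4)@(5, 9): e=[6,-10,16] → ·
    (1,5)@(3, 11): e=[-6,18,0] → ·  [on edge]
    (2,5)@(5, 11): e=[0,8,4] → #  [on edge]
    (3,5)@(7, 11): e=[6,-2,8] → ·
    (2,6)@(5, 13): e=[-6,26,-8] → ·
    (3,6)@(7, 13): e=[0,16,-4] → ·  [on edge]
    (4,6)@(9, 13): e=[6,6,0] → #  [on edge]
    (5,6)@(11, 13): e=[12,-4,4] → ·
  covered (3 px):
    · · · · · · · ·
    · · · · · · · ·
    · · · · · · · ·
    · · · · · · · ·
    · # · · · · · ·
    · · # · · · · ·
    · · · · # · · ·

Result: [1,57,16]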